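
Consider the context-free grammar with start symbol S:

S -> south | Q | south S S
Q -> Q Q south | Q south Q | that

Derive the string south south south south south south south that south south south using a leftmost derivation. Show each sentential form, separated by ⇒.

S ⇒ south S S   [S -> south S S]
south S S ⇒ south south S   [S -> south]
south south S ⇒ south south south S S   [S -> south S S]
south south south S S ⇒ south south south south S   [S -> south]
south south south south S ⇒ south south south south south S S   [S -> south S S]
south south south south south S S ⇒ south south south south south south S S S   [S -> south S S]
south south south south south south S S S ⇒ south south south south south south south S S S S   [S -> south S S]
south south south south south south south S S S S ⇒ south south south south south south south Q S S S   [S -> Q]
south south south south south south south Q S S S ⇒ south south south south south south south that S S S   [Q -> that]
south south south south south south south that S S S ⇒ south south south south south south south that south S S   [S -> south]
south south south south south south south that south S S ⇒ south south south south south south south that south south S   [S -> south]
south south south south south south south that south south S ⇒ south south south south south south south that south south south   [S -> south]

S ⇒ south S S ⇒ south south S ⇒ south south south S S ⇒ south south south south S ⇒ south south south south south S S ⇒ south south south south south south S S S ⇒ south south south south south south south S S S S ⇒ south south south south south south south Q S S S ⇒ south south south south south south south that S S S ⇒ south south south south south south south that south S S ⇒ south south south south south south south that south south S ⇒ south south south south south south south that south south south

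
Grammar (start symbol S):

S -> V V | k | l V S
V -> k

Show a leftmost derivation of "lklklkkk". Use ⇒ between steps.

S ⇒ lVS ⇒ lkS ⇒ lklVS ⇒ lklkS ⇒ lklklVS ⇒ lklklkS ⇒ lklklkVV ⇒ lklklkkV ⇒ lklklkkk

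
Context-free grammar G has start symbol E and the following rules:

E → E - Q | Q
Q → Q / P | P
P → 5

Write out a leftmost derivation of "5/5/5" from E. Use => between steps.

E => Q => Q/P => Q/P/P => P/P/P => 5/P/P => 5/5/P => 5/5/5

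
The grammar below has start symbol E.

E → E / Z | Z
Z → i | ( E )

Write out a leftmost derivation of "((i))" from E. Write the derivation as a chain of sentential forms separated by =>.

E => Z => (E) => (Z) => ((E)) => ((Z)) => ((i))

E => Z   [E → Z]
Z => (E)   [Z → ( E )]
(E) => (Z)   [E → Z]
(Z) => ((E))   [Z → ( E )]
((E)) => ((Z))   [E → Z]
((Z)) => ((i))   [Z → i]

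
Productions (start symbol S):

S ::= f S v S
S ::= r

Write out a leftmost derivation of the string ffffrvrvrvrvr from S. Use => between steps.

S => fSvS => ffSvSvS => fffSvSvSvS => ffffSvSvSvSvS => ffffrvSvSvSvS => ffffrvrvSvSvS => ffffrvrvrvSvS => ffffrvrvrvrvS => ffffrvrvrvrvr

S => fSvS   [S ::= f S v S]
fSvS => ffSvSvS   [S ::= f S v S]
ffSvSvS => fffSvSvSvS   [S ::= f S v S]
fffSvSvSvS => ffffSvSvSvSvS   [S ::= f S v S]
ffffSvSvSvSvS => ffffrvSvSvSvS   [S ::= r]
ffffrvSvSvSvS => ffffrvrvSvSvS   [S ::= r]
ffffrvrvSvSvS => ffffrvrvrvSvS   [S ::= r]
ffffrvrvrvSvS => ffffrvrvrvrvS   [S ::= r]
ffffrvrvrvrvS => ffffrvrvrvrvr   [S ::= r]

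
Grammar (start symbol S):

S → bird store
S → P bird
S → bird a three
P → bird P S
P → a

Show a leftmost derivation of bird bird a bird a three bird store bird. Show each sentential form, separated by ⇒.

S ⇒ P bird ⇒ bird P S bird ⇒ bird bird P S S bird ⇒ bird bird a S S bird ⇒ bird bird a bird a three S bird ⇒ bird bird a bird a three bird store bird

S ⇒ P bird   [S → P bird]
P bird ⇒ bird P S bird   [P → bird P S]
bird P S bird ⇒ bird bird P S S bird   [P → bird P S]
bird bird P S S bird ⇒ bird bird a S S bird   [P → a]
bird bird a S S bird ⇒ bird bird a bird a three S bird   [S → bird a three]
bird bird a bird a three S bird ⇒ bird bird a bird a three bird store bird   [S → bird store]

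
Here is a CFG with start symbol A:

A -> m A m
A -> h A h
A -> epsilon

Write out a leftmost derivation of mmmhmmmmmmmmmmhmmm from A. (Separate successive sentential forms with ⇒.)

A ⇒ mAm ⇒ mmAmm ⇒ mmmAmmm ⇒ mmmhAhmmm ⇒ mmmhmAmhmmm ⇒ mmmhmmAmmhmmm ⇒ mmmhmmmAmmmhmmm ⇒ mmmhmmmmAmmmmhmmm ⇒ mmmhmmmmmAmmmmmhmmm ⇒ mmmhmmmmmmmmmmhmmm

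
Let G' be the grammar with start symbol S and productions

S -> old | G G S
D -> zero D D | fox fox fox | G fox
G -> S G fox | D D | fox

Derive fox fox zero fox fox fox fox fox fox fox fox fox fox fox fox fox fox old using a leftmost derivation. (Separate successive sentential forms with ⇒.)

S ⇒ G G S ⇒ fox G S ⇒ fox fox S ⇒ fox fox G G S ⇒ fox fox D D G S ⇒ fox fox zero D D D G S ⇒ fox fox zero G fox D D G S ⇒ fox fox zero D D fox D D G S ⇒ fox fox zero fox fox fox D fox D D G S ⇒ fox fox zero fox fox fox fox fox fox fox D D G S ⇒ fox fox zero fox fox fox fox fox fox fox fox fox fox D G S ⇒ fox fox zero fox fox fox fox fox fox fox fox fox fox fox fox fox G S ⇒ fox fox zero fox fox fox fox fox fox fox fox fox fox fox fox fox fox S ⇒ fox fox zero fox fox fox fox fox fox fox fox fox fox fox fox fox fox old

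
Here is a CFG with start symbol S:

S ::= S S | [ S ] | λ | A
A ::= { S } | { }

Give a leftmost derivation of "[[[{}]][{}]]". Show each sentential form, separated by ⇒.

S ⇒ SS   [S ::= S S]
SS ⇒ [S]S   [S ::= [ S ]]
[S]S ⇒ [SS]S   [S ::= S S]
[SS]S ⇒ [[S]S]S   [S ::= [ S ]]
[[S]S]S ⇒ [[[S]]S]S   [S ::= [ S ]]
[[[S]]S]S ⇒ [[[A]]S]S   [S ::= A]
[[[A]]S]S ⇒ [[[{}]]S]S   [A ::= { }]
[[[{}]]S]S ⇒ [[[{}]]SS]S   [S ::= S S]
[[[{}]]SS]S ⇒ [[[{}]][S]S]S   [S ::= [ S ]]
[[[{}]][S]S]S ⇒ [[[{}]][A]S]S   [S ::= A]
[[[{}]][A]S]S ⇒ [[[{}]][{S}]S]S   [A ::= { S }]
[[[{}]][{S}]S]S ⇒ [[[{}]][{}]S]S   [S ::= λ]
[[[{}]][{}]S]S ⇒ [[[{}]][{}]]S   [S ::= λ]
[[[{}]][{}]]S ⇒ [[[{}]][{}]]   [S ::= λ]

S ⇒ SS ⇒ [S]S ⇒ [SS]S ⇒ [[S]S]S ⇒ [[[S]]S]S ⇒ [[[A]]S]S ⇒ [[[{}]]S]S ⇒ [[[{}]]SS]S ⇒ [[[{}]][S]S]S ⇒ [[[{}]][A]S]S ⇒ [[[{}]][{S}]S]S ⇒ [[[{}]][{}]S]S ⇒ [[[{}]][{}]]S ⇒ [[[{}]][{}]]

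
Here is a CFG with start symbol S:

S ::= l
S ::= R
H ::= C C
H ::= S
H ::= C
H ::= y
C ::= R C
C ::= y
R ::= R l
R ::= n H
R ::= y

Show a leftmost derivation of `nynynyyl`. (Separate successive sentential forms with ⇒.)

S ⇒ R ⇒ Rl ⇒ nHl ⇒ nCl ⇒ nRCl ⇒ nyCl ⇒ nyRCl ⇒ nynHCl ⇒ nynCCl ⇒ nynyCl ⇒ nynyRCl ⇒ nynynHCl ⇒ nynynyCl ⇒ nynynyyl

S ⇒ R   [S ::= R]
R ⇒ Rl   [R ::= R l]
Rl ⇒ nHl   [R ::= n H]
nHl ⇒ nCl   [H ::= C]
nCl ⇒ nRCl   [C ::= R C]
nRCl ⇒ nyCl   [R ::= y]
nyCl ⇒ nyRCl   [C ::= R C]
nyRCl ⇒ nynHCl   [R ::= n H]
nynHCl ⇒ nynCCl   [H ::= C]
nynCCl ⇒ nynyCl   [C ::= y]
nynyCl ⇒ nynyRCl   [C ::= R C]
nynyRCl ⇒ nynynHCl   [R ::= n H]
nynynHCl ⇒ nynynyCl   [H ::= y]
nynynyCl ⇒ nynynyyl   [C ::= y]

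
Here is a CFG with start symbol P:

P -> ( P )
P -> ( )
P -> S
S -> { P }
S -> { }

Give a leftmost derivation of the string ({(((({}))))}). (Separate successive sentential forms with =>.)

P => (P)   [P -> ( P )]
(P) => (S)   [P -> S]
(S) => ({P})   [S -> { P }]
({P}) => ({(P)})   [P -> ( P )]
({(P)}) => ({((P))})   [P -> ( P )]
({((P))}) => ({(((P)))})   [P -> ( P )]
({(((P)))}) => ({((((P))))})   [P -> ( P )]
({((((P))))}) => ({((((S))))})   [P -> S]
({((((S))))}) => ({(((({}))))})   [S -> { }]

P=>(P)=>(S)=>({P})=>({(P)})=>({((P))})=>({(((P)))})=>({((((P))))})=>({((((S))))})=>({(((({}))))})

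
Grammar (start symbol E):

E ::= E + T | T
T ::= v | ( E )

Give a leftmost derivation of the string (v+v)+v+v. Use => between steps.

E => E+T => E+T+T => T+T+T => (E)+T+T => (E+T)+T+T => (T+T)+T+T => (v+T)+T+T => (v+v)+T+T => (v+v)+v+T => (v+v)+v+v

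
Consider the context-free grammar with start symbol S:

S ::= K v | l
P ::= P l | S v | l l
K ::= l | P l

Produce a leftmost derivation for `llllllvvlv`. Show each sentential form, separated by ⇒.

S ⇒ Kv ⇒ Plv ⇒ Svlv ⇒ Kvvlv ⇒ Plvvlv ⇒ Pllvvlv ⇒ Plllvvlv ⇒ Pllllvvlv ⇒ llllllvvlv

S ⇒ Kv   [S ::= K v]
Kv ⇒ Plv   [K ::= P l]
Plv ⇒ Svlv   [P ::= S v]
Svlv ⇒ Kvvlv   [S ::= K v]
Kvvlv ⇒ Plvvlv   [K ::= P l]
Plvvlv ⇒ Pllvvlv   [P ::= P l]
Pllvvlv ⇒ Plllvvlv   [P ::= P l]
Plllvvlv ⇒ Pllllvvlv   [P ::= P l]
Pllllvvlv ⇒ llllllvvlv   [P ::= l l]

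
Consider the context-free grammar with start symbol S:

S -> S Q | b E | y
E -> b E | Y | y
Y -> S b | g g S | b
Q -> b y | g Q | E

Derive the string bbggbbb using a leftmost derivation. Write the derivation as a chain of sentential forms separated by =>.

S => bE => bbE => bbY => bbggS => bbggbE => bbggbbE => bbggbbY => bbggbbb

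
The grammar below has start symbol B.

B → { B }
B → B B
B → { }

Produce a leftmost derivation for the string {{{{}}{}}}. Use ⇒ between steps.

B ⇒ {B} ⇒ {{B}} ⇒ {{BB}} ⇒ {{{B}B}} ⇒ {{{{}}B}} ⇒ {{{{}}{}}}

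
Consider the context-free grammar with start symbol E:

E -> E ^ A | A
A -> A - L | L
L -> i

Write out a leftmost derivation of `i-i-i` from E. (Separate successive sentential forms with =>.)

E => A   [E -> A]
A => A-L   [A -> A - L]
A-L => A-L-L   [A -> A - L]
A-L-L => L-L-L   [A -> L]
L-L-L => i-L-L   [L -> i]
i-L-L => i-i-L   [L -> i]
i-i-L => i-i-i   [L -> i]

E => A => A-L => A-L-L => L-L-L => i-L-L => i-i-L => i-i-i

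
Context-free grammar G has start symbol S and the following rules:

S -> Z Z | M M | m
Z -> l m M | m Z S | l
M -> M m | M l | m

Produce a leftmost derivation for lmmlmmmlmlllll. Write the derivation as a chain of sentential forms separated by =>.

S => ZZ   [S -> Z Z]
ZZ => lmMZ   [Z -> l m M]
lmMZ => lmMlZ   [M -> M l]
lmMlZ => lmMllZ   [M -> M l]
lmMllZ => lmMlllZ   [M -> M l]
lmMlllZ => lmMllllZ   [M -> M l]
lmMllllZ => lmMmllllZ   [M -> M m]
lmMmllllZ => lmMlmllllZ   [M -> M l]
lmMlmllllZ => lmMmlmllllZ   [M -> M m]
lmMmlmllllZ => lmMmmlmllllZ   [M -> M m]
lmMmmlmllllZ => lmMmmmlmllllZ   [M -> M m]
lmMmmmlmllllZ => lmMlmmmlmllllZ   [M -> M l]
lmMlmmmlmllllZ => lmmlmmmlmllllZ   [M -> m]
lmmlmmmlmllllZ => lmmlmmmlmlllll   [Z -> l]

S=>ZZ=>lmMZ=>lmMlZ=>lmMllZ=>lmMlllZ=>lmMllllZ=>lmMmllllZ=>lmMlmllllZ=>lmMmlmllllZ=>lmMmmlmllllZ=>lmMmmmlmllllZ=>lmMlmmmlmllllZ=>lmmlmmmlmllllZ=>lmmlmmmlmlllll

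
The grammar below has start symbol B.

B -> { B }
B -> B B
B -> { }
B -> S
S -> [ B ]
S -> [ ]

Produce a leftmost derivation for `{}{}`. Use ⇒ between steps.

B ⇒ BB ⇒ {}B ⇒ {}{}

B ⇒ BB   [B -> B B]
BB ⇒ {}B   [B -> { }]
{}B ⇒ {}{}   [B -> { }]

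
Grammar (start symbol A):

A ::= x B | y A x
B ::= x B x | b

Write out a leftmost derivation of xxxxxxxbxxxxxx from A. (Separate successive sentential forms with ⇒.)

A ⇒ xB ⇒ xxBx ⇒ xxxBxx ⇒ xxxxBxxx ⇒ xxxxxBxxxx ⇒ xxxxxxBxxxxx ⇒ xxxxxxxBxxxxxx ⇒ xxxxxxxbxxxxxx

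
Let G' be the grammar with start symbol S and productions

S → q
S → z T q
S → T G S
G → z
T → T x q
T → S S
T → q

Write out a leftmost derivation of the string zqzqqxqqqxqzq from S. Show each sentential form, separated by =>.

S=>TGS=>TxqGS=>SSxqGS=>zTqSxqGS=>zTxqqSxqGS=>zSSxqqSxqGS=>zTGSSxqqSxqGS=>zqGSSxqqSxqGS=>zqzSSxqqSxqGS=>zqzqSxqqSxqGS=>zqzqqxqqSxqGS=>zqzqqxqqqxqGS=>zqzqqxqqqxqzS=>zqzqqxqqqxqzq

S => TGS   [S → T G S]
TGS => TxqGS   [T → T x q]
TxqGS => SSxqGS   [T → S S]
SSxqGS => zTqSxqGS   [S → z T q]
zTqSxqGS => zTxqqSxqGS   [T → T x q]
zTxqqSxqGS => zSSxqqSxqGS   [T → S S]
zSSxqqSxqGS => zTGSSxqqSxqGS   [S → T G S]
zTGSSxqqSxqGS => zqGSSxqqSxqGS   [T → q]
zqGSSxqqSxqGS => zqzSSxqqSxqGS   [G → z]
zqzSSxqqSxqGS => zqzqSxqqSxqGS   [S → q]
zqzqSxqqSxqGS => zqzqqxqqSxqGS   [S → q]
zqzqqxqqSxqGS => zqzqqxqqqxqGS   [S → q]
zqzqqxqqqxqGS => zqzqqxqqqxqzS   [G → z]
zqzqqxqqqxqzS => zqzqqxqqqxqzq   [S → q]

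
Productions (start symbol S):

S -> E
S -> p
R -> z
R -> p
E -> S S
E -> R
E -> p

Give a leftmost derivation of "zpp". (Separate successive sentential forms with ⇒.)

S⇒E⇒SS⇒ES⇒RS⇒zS⇒zE⇒zSS⇒zES⇒zpS⇒zpp

S ⇒ E   [S -> E]
E ⇒ SS   [E -> S S]
SS ⇒ ES   [S -> E]
ES ⇒ RS   [E -> R]
RS ⇒ zS   [R -> z]
zS ⇒ zE   [S -> E]
zE ⇒ zSS   [E -> S S]
zSS ⇒ zES   [S -> E]
zES ⇒ zpS   [E -> p]
zpS ⇒ zpp   [S -> p]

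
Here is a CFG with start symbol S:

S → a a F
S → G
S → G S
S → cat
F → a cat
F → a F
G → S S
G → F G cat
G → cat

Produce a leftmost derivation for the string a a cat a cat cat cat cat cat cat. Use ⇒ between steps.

S ⇒ G ⇒ F G cat ⇒ a F G cat ⇒ a a cat G cat ⇒ a a cat S S cat ⇒ a a cat G S cat ⇒ a a cat F G cat S cat ⇒ a a cat a cat G cat S cat ⇒ a a cat a cat S S cat S cat ⇒ a a cat a cat cat S cat S cat ⇒ a a cat a cat cat cat cat S cat ⇒ a a cat a cat cat cat cat cat cat

S ⇒ G   [S → G]
G ⇒ F G cat   [G → F G cat]
F G cat ⇒ a F G cat   [F → a F]
a F G cat ⇒ a a cat G cat   [F → a cat]
a a cat G cat ⇒ a a cat S S cat   [G → S S]
a a cat S S cat ⇒ a a cat G S cat   [S → G]
a a cat G S cat ⇒ a a cat F G cat S cat   [G → F G cat]
a a cat F G cat S cat ⇒ a a cat a cat G cat S cat   [F → a cat]
a a cat a cat G cat S cat ⇒ a a cat a cat S S cat S cat   [G → S S]
a a cat a cat S S cat S cat ⇒ a a cat a cat cat S cat S cat   [S → cat]
a a cat a cat cat S cat S cat ⇒ a a cat a cat cat cat cat S cat   [S → cat]
a a cat a cat cat cat cat S cat ⇒ a a cat a cat cat cat cat cat cat   [S → cat]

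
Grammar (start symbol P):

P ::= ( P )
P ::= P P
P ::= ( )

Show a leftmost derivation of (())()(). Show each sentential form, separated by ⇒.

P ⇒ PP ⇒ PPP ⇒ (P)PP ⇒ (())PP ⇒ (())()P ⇒ (())()()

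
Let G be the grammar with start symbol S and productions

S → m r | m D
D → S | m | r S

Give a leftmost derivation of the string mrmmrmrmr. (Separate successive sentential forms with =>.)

S => mD   [S → m D]
mD => mrS   [D → r S]
mrS => mrmD   [S → m D]
mrmD => mrmS   [D → S]
mrmS => mrmmD   [S → m D]
mrmmD => mrmmrS   [D → r S]
mrmmrS => mrmmrmD   [S → m D]
mrmmrmD => mrmmrmrS   [D → r S]
mrmmrmrS => mrmmrmrmr   [S → m r]

S => mD => mrS => mrmD => mrmS => mrmmD => mrmmrS => mrmmrmD => mrmmrmrS => mrmmrmrmr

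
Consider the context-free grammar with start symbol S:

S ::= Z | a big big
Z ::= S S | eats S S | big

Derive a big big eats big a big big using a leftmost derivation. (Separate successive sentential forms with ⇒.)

S ⇒ Z ⇒ S S ⇒ a big big S ⇒ a big big Z ⇒ a big big eats S S ⇒ a big big eats Z S ⇒ a big big eats big S ⇒ a big big eats big a big big

S ⇒ Z   [S ::= Z]
Z ⇒ S S   [Z ::= S S]
S S ⇒ a big big S   [S ::= a big big]
a big big S ⇒ a big big Z   [S ::= Z]
a big big Z ⇒ a big big eats S S   [Z ::= eats S S]
a big big eats S S ⇒ a big big eats Z S   [S ::= Z]
a big big eats Z S ⇒ a big big eats big S   [Z ::= big]
a big big eats big S ⇒ a big big eats big a big big   [S ::= a big big]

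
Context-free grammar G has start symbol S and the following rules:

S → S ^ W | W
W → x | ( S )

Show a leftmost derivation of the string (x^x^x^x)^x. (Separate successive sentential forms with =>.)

S => S^W   [S → S ^ W]
S^W => W^W   [S → W]
W^W => (S)^W   [W → ( S )]
(S)^W => (S^W)^W   [S → S ^ W]
(S^W)^W => (S^W^W)^W   [S → S ^ W]
(S^W^W)^W => (S^W^W^W)^W   [S → S ^ W]
(S^W^W^W)^W => (W^W^W^W)^W   [S → W]
(W^W^W^W)^W => (x^W^W^W)^W   [W → x]
(x^W^W^W)^W => (x^x^W^W)^W   [W → x]
(x^x^W^W)^W => (x^x^x^W)^W   [W → x]
(x^x^x^W)^W => (x^x^x^x)^W   [W → x]
(x^x^x^x)^W => (x^x^x^x)^x   [W → x]

S => S^W => W^W => (S)^W => (S^W)^W => (S^W^W)^W => (S^W^W^W)^W => (W^W^W^W)^W => (x^W^W^W)^W => (x^x^W^W)^W => (x^x^x^W)^W => (x^x^x^x)^W => (x^x^x^x)^x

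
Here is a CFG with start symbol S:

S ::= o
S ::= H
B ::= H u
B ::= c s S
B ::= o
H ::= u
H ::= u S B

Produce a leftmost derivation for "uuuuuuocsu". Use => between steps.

S => H   [S ::= H]
H => uSB   [H ::= u S B]
uSB => uHB   [S ::= H]
uHB => uuSBB   [H ::= u S B]
uuSBB => uuHBB   [S ::= H]
uuHBB => uuuSBBB   [H ::= u S B]
uuuSBBB => uuuHBBB   [S ::= H]
uuuHBBB => uuuuBBB   [H ::= u]
uuuuBBB => uuuuHuBB   [B ::= H u]
uuuuHuBB => uuuuuuBB   [H ::= u]
uuuuuuBB => uuuuuuoB   [B ::= o]
uuuuuuoB => uuuuuuocsS   [B ::= c s S]
uuuuuuocsS => uuuuuuocsH   [S ::= H]
uuuuuuocsH => uuuuuuocsu   [H ::= u]

S => H => uSB => uHB => uuSBB => uuHBB => uuuSBBB => uuuHBBB => uuuuBBB => uuuuHuBB => uuuuuuBB => uuuuuuoB => uuuuuuocsS => uuuuuuocsH => uuuuuuocsu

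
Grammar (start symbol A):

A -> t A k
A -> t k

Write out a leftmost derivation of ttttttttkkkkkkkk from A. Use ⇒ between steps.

A ⇒ tAk ⇒ ttAkk ⇒ tttAkkk ⇒ ttttAkkkk ⇒ tttttAkkkkk ⇒ ttttttAkkkkkk ⇒ tttttttAkkkkkkk ⇒ ttttttttkkkkkkkk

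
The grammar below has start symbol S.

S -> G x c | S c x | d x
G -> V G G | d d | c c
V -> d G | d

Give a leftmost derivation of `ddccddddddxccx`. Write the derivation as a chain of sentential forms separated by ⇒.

S ⇒ Scx   [S -> S c x]
Scx ⇒ Gxccx   [S -> G x c]
Gxccx ⇒ VGGxccx   [G -> V G G]
VGGxccx ⇒ dGGGxccx   [V -> d G]
dGGGxccx ⇒ dVGGGGxccx   [G -> V G G]
dVGGGGxccx ⇒ ddGGGGxccx   [V -> d]
ddGGGGxccx ⇒ ddccGGGxccx   [G -> c c]
ddccGGGxccx ⇒ ddccddGGxccx   [G -> d d]
ddccddGGxccx ⇒ ddccddddGxccx   [G -> d d]
ddccddddGxccx ⇒ ddccddddddxccx   [G -> d d]

S ⇒ Scx ⇒ Gxccx ⇒ VGGxccx ⇒ dGGGxccx ⇒ dVGGGGxccx ⇒ ddGGGGxccx ⇒ ddccGGGxccx ⇒ ddccddGGxccx ⇒ ddccddddGxccx ⇒ ddccddddddxccx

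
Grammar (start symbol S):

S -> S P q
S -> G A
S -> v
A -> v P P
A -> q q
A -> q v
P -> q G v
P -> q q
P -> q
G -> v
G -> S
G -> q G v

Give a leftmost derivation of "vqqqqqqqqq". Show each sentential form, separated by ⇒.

S⇒SPq⇒SPqPq⇒SPqPqPq⇒GAPqPqPq⇒vAPqPqPq⇒vqqPqPqPq⇒vqqqqPqPq⇒vqqqqqqqPq⇒vqqqqqqqqq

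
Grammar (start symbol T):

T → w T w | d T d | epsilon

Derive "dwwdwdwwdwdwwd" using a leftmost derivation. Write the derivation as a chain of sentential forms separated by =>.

T=>dTd=>dwTwd=>dwwTwwd=>dwwdTdwwd=>dwwdwTwdwwd=>dwwdwdTdwdwwd=>dwwdwdwTwdwdwwd=>dwwdwdwwdwdwwd

T => dTd   [T → d T d]
dTd => dwTwd   [T → w T w]
dwTwd => dwwTwwd   [T → w T w]
dwwTwwd => dwwdTdwwd   [T → d T d]
dwwdTdwwd => dwwdwTwdwwd   [T → w T w]
dwwdwTwdwwd => dwwdwdTdwdwwd   [T → d T d]
dwwdwdTdwdwwd => dwwdwdwTwdwdwwd   [T → w T w]
dwwdwdwTwdwdwwd => dwwdwdwwdwdwwd   [T → epsilon]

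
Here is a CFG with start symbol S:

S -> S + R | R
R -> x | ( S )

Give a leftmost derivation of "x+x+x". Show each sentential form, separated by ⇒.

S ⇒ S+R ⇒ S+R+R ⇒ R+R+R ⇒ x+R+R ⇒ x+x+R ⇒ x+x+x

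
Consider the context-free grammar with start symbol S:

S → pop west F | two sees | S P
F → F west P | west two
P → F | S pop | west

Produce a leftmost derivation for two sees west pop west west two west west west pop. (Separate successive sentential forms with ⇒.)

S ⇒ S P   [S → S P]
S P ⇒ S P P   [S → S P]
S P P ⇒ two sees P P   [S → two sees]
two sees P P ⇒ two sees west P   [P → west]
two sees west P ⇒ two sees west S pop   [P → S pop]
two sees west S pop ⇒ two sees west S P pop   [S → S P]
two sees west S P pop ⇒ two sees west pop west F P pop   [S → pop west F]
two sees west pop west F P pop ⇒ two sees west pop west F west P P pop   [F → F west P]
two sees west pop west F west P P pop ⇒ two sees west pop west west two west P P pop   [F → west two]
two sees west pop west west two west P P pop ⇒ two sees west pop west west two west west P pop   [P → west]
two sees west pop west west two west west P pop ⇒ two sees west pop west west two west west west pop   [P → west]

S ⇒ S P ⇒ S P P ⇒ two sees P P ⇒ two sees west P ⇒ two sees west S pop ⇒ two sees west S P pop ⇒ two sees west pop west F P pop ⇒ two sees west pop west F west P P pop ⇒ two sees west pop west west two west P P pop ⇒ two sees west pop west west two west west P pop ⇒ two sees west pop west west two west west west pop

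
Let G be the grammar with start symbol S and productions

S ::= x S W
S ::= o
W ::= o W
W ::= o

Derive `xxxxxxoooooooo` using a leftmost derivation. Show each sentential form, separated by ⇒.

S ⇒ xSW ⇒ xxSWW ⇒ xxxSWWW ⇒ xxxxSWWWW ⇒ xxxxxSWWWWW ⇒ xxxxxxSWWWWWW ⇒ xxxxxxoWWWWWW ⇒ xxxxxxooWWWWW ⇒ xxxxxxoooWWWWW ⇒ xxxxxxooooWWWW ⇒ xxxxxxoooooWWW ⇒ xxxxxxooooooWW ⇒ xxxxxxoooooooW ⇒ xxxxxxoooooooo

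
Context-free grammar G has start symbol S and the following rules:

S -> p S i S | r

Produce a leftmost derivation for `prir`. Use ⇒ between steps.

S⇒pSiS⇒priS⇒prir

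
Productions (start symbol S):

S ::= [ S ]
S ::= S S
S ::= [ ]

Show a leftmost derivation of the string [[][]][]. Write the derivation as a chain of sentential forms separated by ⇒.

S ⇒ SS ⇒ [S]S ⇒ [SS]S ⇒ [[]S]S ⇒ [[][]]S ⇒ [[][]][]

S ⇒ SS   [S ::= S S]
SS ⇒ [S]S   [S ::= [ S ]]
[S]S ⇒ [SS]S   [S ::= S S]
[SS]S ⇒ [[]S]S   [S ::= [ ]]
[[]S]S ⇒ [[][]]S   [S ::= [ ]]
[[][]]S ⇒ [[][]][]   [S ::= [ ]]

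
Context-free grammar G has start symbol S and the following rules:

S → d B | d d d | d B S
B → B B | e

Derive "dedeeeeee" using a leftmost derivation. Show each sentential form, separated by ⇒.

S⇒dBS⇒deS⇒dedB⇒dedBB⇒dedeB⇒dedeBB⇒dedeBBB⇒dedeBBBB⇒dedeBBBBB⇒dedeeBBBB⇒dedeeeBBB⇒dedeeeeBB⇒dedeeeeeB⇒dedeeeeee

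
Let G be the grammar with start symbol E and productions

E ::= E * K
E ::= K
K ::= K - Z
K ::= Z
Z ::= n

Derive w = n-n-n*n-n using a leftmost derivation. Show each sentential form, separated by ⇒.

E ⇒ E*K ⇒ K*K ⇒ K-Z*K ⇒ K-Z-Z*K ⇒ Z-Z-Z*K ⇒ n-Z-Z*K ⇒ n-n-Z*K ⇒ n-n-n*K ⇒ n-n-n*K-Z ⇒ n-n-n*Z-Z ⇒ n-n-n*n-Z ⇒ n-n-n*n-n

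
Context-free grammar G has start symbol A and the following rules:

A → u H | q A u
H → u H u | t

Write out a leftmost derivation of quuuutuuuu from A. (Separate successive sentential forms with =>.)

A=>qAu=>quHu=>quuHuu=>quuuHuuu=>quuuuHuuuu=>quuuutuuuu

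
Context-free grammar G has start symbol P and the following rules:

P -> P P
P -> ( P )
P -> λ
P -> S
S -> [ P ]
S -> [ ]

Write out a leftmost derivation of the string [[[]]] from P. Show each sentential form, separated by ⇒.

P ⇒ S   [P -> S]
S ⇒ [P]   [S -> [ P ]]
[P] ⇒ [S]   [P -> S]
[S] ⇒ [[P]]   [S -> [ P ]]
[[P]] ⇒ [[S]]   [P -> S]
[[S]] ⇒ [[[P]]]   [S -> [ P ]]
[[[P]]] ⇒ [[[]]]   [P -> λ]

P ⇒ S ⇒ [P] ⇒ [S] ⇒ [[P]] ⇒ [[S]] ⇒ [[[P]]] ⇒ [[[]]]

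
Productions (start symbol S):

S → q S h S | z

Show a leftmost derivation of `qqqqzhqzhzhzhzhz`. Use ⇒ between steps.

S ⇒ qShS   [S → q S h S]
qShS ⇒ qqShShS   [S → q S h S]
qqShShS ⇒ qqqShShShS   [S → q S h S]
qqqShShShS ⇒ qqqqShShShShS   [S → q S h S]
qqqqShShShShS ⇒ qqqqzhShShShS   [S → z]
qqqqzhShShShS ⇒ qqqqzhqShShShShS   [S → q S h S]
qqqqzhqShShShShS ⇒ qqqqzhqzhShShShS   [S → z]
qqqqzhqzhShShShS ⇒ qqqqzhqzhzhShShS   [S → z]
qqqqzhqzhzhShShS ⇒ qqqqzhqzhzhzhShS   [S → z]
qqqqzhqzhzhzhShS ⇒ qqqqzhqzhzhzhzhS   [S → z]
qqqqzhqzhzhzhzhS ⇒ qqqqzhqzhzhzhzhz   [S → z]

S ⇒ qShS ⇒ qqShShS ⇒ qqqShShShS ⇒ qqqqShShShShS ⇒ qqqqzhShShShS ⇒ qqqqzhqShShShShS ⇒ qqqqzhqzhShShShS ⇒ qqqqzhqzhzhShShS ⇒ qqqqzhqzhzhzhShS ⇒ qqqqzhqzhzhzhzhS ⇒ qqqqzhqzhzhzhzhz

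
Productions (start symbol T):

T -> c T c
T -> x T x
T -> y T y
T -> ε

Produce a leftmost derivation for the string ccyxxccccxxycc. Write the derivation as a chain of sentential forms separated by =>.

T => cTc => ccTcc => ccyTycc => ccyxTxycc => ccyxxTxxycc => ccyxxcTcxxycc => ccyxxccTccxxycc => ccyxxccccxxycc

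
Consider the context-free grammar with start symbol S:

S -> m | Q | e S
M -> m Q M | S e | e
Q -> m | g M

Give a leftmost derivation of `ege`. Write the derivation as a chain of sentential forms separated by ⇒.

S ⇒ eS ⇒ eQ ⇒ egM ⇒ ege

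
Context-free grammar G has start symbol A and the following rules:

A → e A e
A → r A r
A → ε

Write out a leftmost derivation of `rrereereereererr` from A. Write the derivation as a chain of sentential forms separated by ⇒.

A ⇒ rAr ⇒ rrArr ⇒ rreAerr ⇒ rrerArerr ⇒ rrereAererr ⇒ rrereeAeererr ⇒ rrereerAreererr ⇒ rrereereAereererr ⇒ rrereereereererr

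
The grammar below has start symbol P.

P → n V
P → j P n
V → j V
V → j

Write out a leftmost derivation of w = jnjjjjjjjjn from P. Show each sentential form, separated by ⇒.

P ⇒ jPn ⇒ jnVn ⇒ jnjVn ⇒ jnjjVn ⇒ jnjjjVn ⇒ jnjjjjVn ⇒ jnjjjjjVn ⇒ jnjjjjjjVn ⇒ jnjjjjjjjVn ⇒ jnjjjjjjjjn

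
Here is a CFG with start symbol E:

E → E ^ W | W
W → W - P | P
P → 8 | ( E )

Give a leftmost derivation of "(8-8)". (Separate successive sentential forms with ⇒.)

E ⇒ W ⇒ P ⇒ (E) ⇒ (W) ⇒ (W-P) ⇒ (P-P) ⇒ (8-P) ⇒ (8-8)

E ⇒ W   [E → W]
W ⇒ P   [W → P]
P ⇒ (E)   [P → ( E )]
(E) ⇒ (W)   [E → W]
(W) ⇒ (W-P)   [W → W - P]
(W-P) ⇒ (P-P)   [W → P]
(P-P) ⇒ (8-P)   [P → 8]
(8-P) ⇒ (8-8)   [P → 8]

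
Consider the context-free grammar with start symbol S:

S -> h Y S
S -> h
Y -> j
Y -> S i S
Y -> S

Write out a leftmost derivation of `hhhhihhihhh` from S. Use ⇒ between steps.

S ⇒ hYS   [S -> h Y S]
hYS ⇒ hSS   [Y -> S]
hSS ⇒ hhYSS   [S -> h Y S]
hhYSS ⇒ hhSiSSS   [Y -> S i S]
hhSiSSS ⇒ hhhYSiSSS   [S -> h Y S]
hhhYSiSSS ⇒ hhhSiSSiSSS   [Y -> S i S]
hhhSiSSiSSS ⇒ hhhhiSSiSSS   [S -> h]
hhhhiSSiSSS ⇒ hhhhihSiSSS   [S -> h]
hhhhihSiSSS ⇒ hhhhihhiSSS   [S -> h]
hhhhihhiSSS ⇒ hhhhihhihSS   [S -> h]
hhhhihhihSS ⇒ hhhhihhihhS   [S -> h]
hhhhihhihhS ⇒ hhhhihhihhh   [S -> h]

S ⇒ hYS ⇒ hSS ⇒ hhYSS ⇒ hhSiSSS ⇒ hhhYSiSSS ⇒ hhhSiSSiSSS ⇒ hhhhiSSiSSS ⇒ hhhhihSiSSS ⇒ hhhhihhiSSS ⇒ hhhhihhihSS ⇒ hhhhihhihhS ⇒ hhhhihhihhh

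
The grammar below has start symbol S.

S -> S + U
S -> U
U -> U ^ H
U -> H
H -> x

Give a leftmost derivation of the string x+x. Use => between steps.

S => S+U   [S -> S + U]
S+U => U+U   [S -> U]
U+U => H+U   [U -> H]
H+U => x+U   [H -> x]
x+U => x+H   [U -> H]
x+H => x+x   [H -> x]

S => S+U => U+U => H+U => x+U => x+H => x+x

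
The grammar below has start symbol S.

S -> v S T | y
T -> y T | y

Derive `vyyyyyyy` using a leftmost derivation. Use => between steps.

S => vST   [S -> v S T]
vST => vyT   [S -> y]
vyT => vyyT   [T -> y T]
vyyT => vyyyT   [T -> y T]
vyyyT => vyyyyT   [T -> y T]
vyyyyT => vyyyyyT   [T -> y T]
vyyyyyT => vyyyyyyT   [T -> y T]
vyyyyyyT => vyyyyyyy   [T -> y]

S => vST => vyT => vyyT => vyyyT => vyyyyT => vyyyyyT => vyyyyyyT => vyyyyyyy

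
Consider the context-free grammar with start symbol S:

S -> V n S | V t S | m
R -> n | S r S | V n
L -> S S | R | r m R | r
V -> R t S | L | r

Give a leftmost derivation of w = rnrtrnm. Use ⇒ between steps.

S ⇒ VnS ⇒ rnS ⇒ rnVtS ⇒ rnrtS ⇒ rnrtVnS ⇒ rnrtrnS ⇒ rnrtrnm

S ⇒ VnS   [S -> V n S]
VnS ⇒ rnS   [V -> r]
rnS ⇒ rnVtS   [S -> V t S]
rnVtS ⇒ rnrtS   [V -> r]
rnrtS ⇒ rnrtVnS   [S -> V n S]
rnrtVnS ⇒ rnrtrnS   [V -> r]
rnrtrnS ⇒ rnrtrnm   [S -> m]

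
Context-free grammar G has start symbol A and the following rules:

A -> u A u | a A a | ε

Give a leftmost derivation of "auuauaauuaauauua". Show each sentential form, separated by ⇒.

A ⇒ aAa ⇒ auAua ⇒ auuAuua ⇒ auuaAauua ⇒ auuauAuauua ⇒ auuauaAauauua ⇒ auuauaaAaauauua ⇒ auuauaauAuaauauua ⇒ auuauaauuaauauua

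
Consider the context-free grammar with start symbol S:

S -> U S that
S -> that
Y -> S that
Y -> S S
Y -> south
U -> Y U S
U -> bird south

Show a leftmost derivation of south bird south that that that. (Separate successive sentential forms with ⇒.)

S ⇒ U S that ⇒ Y U S S that ⇒ south U S S that ⇒ south bird south S S that ⇒ south bird south that S that ⇒ south bird south that that that

S ⇒ U S that   [S -> U S that]
U S that ⇒ Y U S S that   [U -> Y U S]
Y U S S that ⇒ south U S S that   [Y -> south]
south U S S that ⇒ south bird south S S that   [U -> bird south]
south bird south S S that ⇒ south bird south that S that   [S -> that]
south bird south that S that ⇒ south bird south that that that   [S -> that]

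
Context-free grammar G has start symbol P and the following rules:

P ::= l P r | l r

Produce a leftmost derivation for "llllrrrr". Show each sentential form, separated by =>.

P => lPr => llPrr => lllPrrr => llllrrrr

P => lPr   [P ::= l P r]
lPr => llPrr   [P ::= l P r]
llPrr => lllPrrr   [P ::= l P r]
lllPrrr => llllrrrr   [P ::= l r]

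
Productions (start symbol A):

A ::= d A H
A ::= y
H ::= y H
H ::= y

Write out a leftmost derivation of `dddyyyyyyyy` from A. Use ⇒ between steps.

A ⇒ dAH ⇒ ddAHH ⇒ dddAHHH ⇒ dddyHHH ⇒ dddyyHHH ⇒ dddyyyHH ⇒ dddyyyyHH ⇒ dddyyyyyHH ⇒ dddyyyyyyHH ⇒ dddyyyyyyyH ⇒ dddyyyyyyyy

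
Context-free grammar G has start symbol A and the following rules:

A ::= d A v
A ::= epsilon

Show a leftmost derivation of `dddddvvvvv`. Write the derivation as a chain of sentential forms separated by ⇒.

A ⇒ dAv ⇒ ddAvv ⇒ dddAvvv ⇒ ddddAvvvv ⇒ dddddAvvvvv ⇒ dddddvvvvv

A ⇒ dAv   [A ::= d A v]
dAv ⇒ ddAvv   [A ::= d A v]
ddAvv ⇒ dddAvvv   [A ::= d A v]
dddAvvv ⇒ ddddAvvvv   [A ::= d A v]
ddddAvvvv ⇒ dddddAvvvvv   [A ::= d A v]
dddddAvvvvv ⇒ dddddvvvvv   [A ::= epsilon]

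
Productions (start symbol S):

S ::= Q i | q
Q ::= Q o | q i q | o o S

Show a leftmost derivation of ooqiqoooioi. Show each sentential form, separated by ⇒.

S ⇒ Qi   [S ::= Q i]
Qi ⇒ Qoi   [Q ::= Q o]
Qoi ⇒ ooSoi   [Q ::= o o S]
ooSoi ⇒ ooQioi   [S ::= Q i]
ooQioi ⇒ ooQoioi   [Q ::= Q o]
ooQoioi ⇒ ooQooioi   [Q ::= Q o]
ooQooioi ⇒ ooQoooioi   [Q ::= Q o]
ooQoooioi ⇒ ooqiqoooioi   [Q ::= q i q]

S ⇒ Qi ⇒ Qoi ⇒ ooSoi ⇒ ooQioi ⇒ ooQoioi ⇒ ooQooioi ⇒ ooQoooioi ⇒ ooqiqoooioi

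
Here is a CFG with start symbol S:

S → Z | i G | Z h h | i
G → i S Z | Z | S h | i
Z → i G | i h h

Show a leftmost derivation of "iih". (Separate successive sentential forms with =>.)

S => iG => iSh => iih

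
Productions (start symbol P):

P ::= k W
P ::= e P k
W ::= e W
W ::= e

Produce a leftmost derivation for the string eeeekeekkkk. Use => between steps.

P => ePk   [P ::= e P k]
ePk => eePkk   [P ::= e P k]
eePkk => eeePkkk   [P ::= e P k]
eeePkkk => eeeePkkkk   [P ::= e P k]
eeeePkkkk => eeeekWkkkk   [P ::= k W]
eeeekWkkkk => eeeekeWkkkk   [W ::= e W]
eeeekeWkkkk => eeeekeekkkk   [W ::= e]

P => ePk => eePkk => eeePkkk => eeeePkkkk => eeeekWkkkk => eeeekeWkkkk => eeeekeekkkk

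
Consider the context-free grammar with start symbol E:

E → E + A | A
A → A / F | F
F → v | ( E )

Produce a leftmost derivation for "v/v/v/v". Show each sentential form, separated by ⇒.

E ⇒ A   [E → A]
A ⇒ A/F   [A → A / F]
A/F ⇒ A/F/F   [A → A / F]
A/F/F ⇒ A/F/F/F   [A → A / F]
A/F/F/F ⇒ F/F/F/F   [A → F]
F/F/F/F ⇒ v/F/F/F   [F → v]
v/F/F/F ⇒ v/v/F/F   [F → v]
v/v/F/F ⇒ v/v/v/F   [F → v]
v/v/v/F ⇒ v/v/v/v   [F → v]

E ⇒ A ⇒ A/F ⇒ A/F/F ⇒ A/F/F/F ⇒ F/F/F/F ⇒ v/F/F/F ⇒ v/v/F/F ⇒ v/v/v/F ⇒ v/v/v/v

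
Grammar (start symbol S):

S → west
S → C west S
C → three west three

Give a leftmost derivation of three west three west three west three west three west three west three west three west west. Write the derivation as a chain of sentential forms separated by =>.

S => C west S => three west three west S => three west three west C west S => three west three west three west three west S => three west three west three west three west C west S => three west three west three west three west three west three west S => three west three west three west three west three west three west C west S => three west three west three west three west three west three west three west three west S => three west three west three west three west three west three west three west three west west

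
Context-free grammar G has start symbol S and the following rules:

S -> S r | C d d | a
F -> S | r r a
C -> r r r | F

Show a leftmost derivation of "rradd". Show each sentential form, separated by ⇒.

S ⇒ Cdd   [S -> C d d]
Cdd ⇒ Fdd   [C -> F]
Fdd ⇒ rradd   [F -> r r a]

S ⇒ Cdd ⇒ Fdd ⇒ rradd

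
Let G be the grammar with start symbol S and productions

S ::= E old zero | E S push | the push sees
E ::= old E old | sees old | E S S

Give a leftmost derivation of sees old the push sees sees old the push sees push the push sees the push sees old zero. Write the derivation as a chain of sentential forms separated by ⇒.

S ⇒ E old zero ⇒ E S S old zero ⇒ E S S S S old zero ⇒ sees old S S S S old zero ⇒ sees old the push sees S S S old zero ⇒ sees old the push sees E S push S S old zero ⇒ sees old the push sees sees old S push S S old zero ⇒ sees old the push sees sees old the push sees push S S old zero ⇒ sees old the push sees sees old the push sees push the push sees S old zero ⇒ sees old the push sees sees old the push sees push the push sees the push sees old zero

S ⇒ E old zero   [S ::= E old zero]
E old zero ⇒ E S S old zero   [E ::= E S S]
E S S old zero ⇒ E S S S S old zero   [E ::= E S S]
E S S S S old zero ⇒ sees old S S S S old zero   [E ::= sees old]
sees old S S S S old zero ⇒ sees old the push sees S S S old zero   [S ::= the push sees]
sees old the push sees S S S old zero ⇒ sees old the push sees E S push S S old zero   [S ::= E S push]
sees old the push sees E S push S S old zero ⇒ sees old the push sees sees old S push S S old zero   [E ::= sees old]
sees old the push sees sees old S push S S old zero ⇒ sees old the push sees sees old the push sees push S S old zero   [S ::= the push sees]
sees old the push sees sees old the push sees push S S old zero ⇒ sees old the push sees sees old the push sees push the push sees S old zero   [S ::= the push sees]
sees old the push sees sees old the push sees push the push sees S old zero ⇒ sees old the push sees sees old the push sees push the push sees the push sees old zero   [S ::= the push sees]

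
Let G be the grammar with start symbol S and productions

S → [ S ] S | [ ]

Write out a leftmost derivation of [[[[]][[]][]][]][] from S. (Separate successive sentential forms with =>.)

S => [S]S   [S → [ S ] S]
[S]S => [[S]S]S   [S → [ S ] S]
[[S]S]S => [[[S]S]S]S   [S → [ S ] S]
[[[S]S]S]S => [[[[]]S]S]S   [S → [ ]]
[[[[]]S]S]S => [[[[]][S]S]S]S   [S → [ S ] S]
[[[[]][S]S]S]S => [[[[]][[]]S]S]S   [S → [ ]]
[[[[]][[]]S]S]S => [[[[]][[]][]]S]S   [S → [ ]]
[[[[]][[]][]]S]S => [[[[]][[]][]][]]S   [S → [ ]]
[[[[]][[]][]][]]S => [[[[]][[]][]][]][]   [S → [ ]]

S=>[S]S=>[[S]S]S=>[[[S]S]S]S=>[[[[]]S]S]S=>[[[[]][S]S]S]S=>[[[[]][[]]S]S]S=>[[[[]][[]][]]S]S=>[[[[]][[]][]][]]S=>[[[[]][[]][]][]][]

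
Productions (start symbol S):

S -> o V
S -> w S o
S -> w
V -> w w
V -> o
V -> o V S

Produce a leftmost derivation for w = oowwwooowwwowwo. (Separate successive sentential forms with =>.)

S=>oV=>ooVS=>oowwS=>oowwwSo=>oowwwoVo=>oowwwooVSo=>oowwwoooVSSo=>oowwwooowwSSo=>oowwwooowwwSo=>oowwwooowwwoVo=>oowwwooowwwowwo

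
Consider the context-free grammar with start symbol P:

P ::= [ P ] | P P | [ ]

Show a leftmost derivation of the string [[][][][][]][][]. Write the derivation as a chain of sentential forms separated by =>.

P => PP => PPP => [P]PP => [PP]PP => [PPP]PP => [[]PP]PP => [[]PPP]PP => [[]PPPP]PP => [[][]PPP]PP => [[][][]PP]PP => [[][][][]P]PP => [[][][][][]]PP => [[][][][][]][]P => [[][][][][]][][]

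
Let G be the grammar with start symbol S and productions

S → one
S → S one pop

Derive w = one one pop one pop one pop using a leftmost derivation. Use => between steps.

S => S one pop => S one pop one pop => S one pop one pop one pop => one one pop one pop one pop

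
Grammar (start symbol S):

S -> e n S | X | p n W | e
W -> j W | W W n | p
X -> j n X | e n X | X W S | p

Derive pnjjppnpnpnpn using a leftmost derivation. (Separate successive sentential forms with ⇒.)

S ⇒ pnW ⇒ pnjW ⇒ pnjWWn ⇒ pnjWWnWn ⇒ pnjjWWnWn ⇒ pnjjWWnWnWn ⇒ pnjjWWnWnWnWn ⇒ pnjjpWnWnWnWn ⇒ pnjjppnWnWnWn ⇒ pnjjppnpnWnWn ⇒ pnjjppnpnpnWn ⇒ pnjjppnpnpnpn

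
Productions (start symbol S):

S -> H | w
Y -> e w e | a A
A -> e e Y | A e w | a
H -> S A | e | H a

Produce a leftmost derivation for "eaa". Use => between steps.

S=>H=>Ha=>SAa=>HAa=>eAa=>eaa

S => H   [S -> H]
H => Ha   [H -> H a]
Ha => SAa   [H -> S A]
SAa => HAa   [S -> H]
HAa => eAa   [H -> e]
eAa => eaa   [A -> a]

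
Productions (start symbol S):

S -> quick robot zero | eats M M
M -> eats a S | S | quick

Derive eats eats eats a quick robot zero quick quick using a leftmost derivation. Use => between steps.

S => eats M M => eats S M => eats eats M M M => eats eats eats a S M M => eats eats eats a quick robot zero M M => eats eats eats a quick robot zero quick M => eats eats eats a quick robot zero quick quick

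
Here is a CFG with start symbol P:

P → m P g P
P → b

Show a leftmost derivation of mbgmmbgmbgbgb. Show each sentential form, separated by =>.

P => mPgP   [P → m P g P]
mPgP => mbgP   [P → b]
mbgP => mbgmPgP   [P → m P g P]
mbgmPgP => mbgmmPgPgP   [P → m P g P]
mbgmmPgPgP => mbgmmbgPgP   [P → b]
mbgmmbgPgP => mbgmmbgmPgPgP   [P → m P g P]
mbgmmbgmPgPgP => mbgmmbgmbgPgP   [P → b]
mbgmmbgmbgPgP => mbgmmbgmbgbgP   [P → b]
mbgmmbgmbgbgP => mbgmmbgmbgbgb   [P → b]

P => mPgP => mbgP => mbgmPgP => mbgmmPgPgP => mbgmmbgPgP => mbgmmbgmPgPgP => mbgmmbgmbgPgP => mbgmmbgmbgbgP => mbgmmbgmbgbgb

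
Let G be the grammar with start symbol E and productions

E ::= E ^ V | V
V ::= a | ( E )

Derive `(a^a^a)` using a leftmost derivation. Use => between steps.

E => V   [E ::= V]
V => (E)   [V ::= ( E )]
(E) => (E^V)   [E ::= E ^ V]
(E^V) => (E^V^V)   [E ::= E ^ V]
(E^V^V) => (V^V^V)   [E ::= V]
(V^V^V) => (a^V^V)   [V ::= a]
(a^V^V) => (a^a^V)   [V ::= a]
(a^a^V) => (a^a^a)   [V ::= a]

E => V => (E) => (E^V) => (E^V^V) => (V^V^V) => (a^V^V) => (a^a^V) => (a^a^a)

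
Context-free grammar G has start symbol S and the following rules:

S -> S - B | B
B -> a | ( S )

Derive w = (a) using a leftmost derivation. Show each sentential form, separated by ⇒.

S ⇒ B ⇒ (S) ⇒ (B) ⇒ (a)

S ⇒ B   [S -> B]
B ⇒ (S)   [B -> ( S )]
(S) ⇒ (B)   [S -> B]
(B) ⇒ (a)   [B -> a]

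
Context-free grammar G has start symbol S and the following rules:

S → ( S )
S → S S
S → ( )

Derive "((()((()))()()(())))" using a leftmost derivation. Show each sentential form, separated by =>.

S => (S) => ((S)) => ((SS)) => ((()S)) => ((()SS)) => ((()SSS)) => ((()SSSS)) => ((()(S)SSS)) => ((()((S))SSS)) => ((()((()))SSS)) => ((()((()))()SS)) => ((()((()))()()S)) => ((()((()))()()(S))) => ((()((()))()()(())))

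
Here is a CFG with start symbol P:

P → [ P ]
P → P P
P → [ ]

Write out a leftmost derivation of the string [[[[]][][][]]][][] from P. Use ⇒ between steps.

P ⇒ PP ⇒ PPP ⇒ [P]PP ⇒ [[P]]PP ⇒ [[PP]]PP ⇒ [[PPP]]PP ⇒ [[PPPP]]PP ⇒ [[[P]PPP]]PP ⇒ [[[[]]PPP]]PP ⇒ [[[[]][]PP]]PP ⇒ [[[[]][][]P]]PP ⇒ [[[[]][][][]]]PP ⇒ [[[[]][][][]]][]P ⇒ [[[[]][][][]]][][]

P ⇒ PP   [P → P P]
PP ⇒ PPP   [P → P P]
PPP ⇒ [P]PP   [P → [ P ]]
[P]PP ⇒ [[P]]PP   [P → [ P ]]
[[P]]PP ⇒ [[PP]]PP   [P → P P]
[[PP]]PP ⇒ [[PPP]]PP   [P → P P]
[[PPP]]PP ⇒ [[PPPP]]PP   [P → P P]
[[PPPP]]PP ⇒ [[[P]PPP]]PP   [P → [ P ]]
[[[P]PPP]]PP ⇒ [[[[]]PPP]]PP   [P → [ ]]
[[[[]]PPP]]PP ⇒ [[[[]][]PP]]PP   [P → [ ]]
[[[[]][]PP]]PP ⇒ [[[[]][][]P]]PP   [P → [ ]]
[[[[]][][]P]]PP ⇒ [[[[]][][][]]]PP   [P → [ ]]
[[[[]][][][]]]PP ⇒ [[[[]][][][]]][]P   [P → [ ]]
[[[[]][][][]]][]P ⇒ [[[[]][][][]]][][]   [P → [ ]]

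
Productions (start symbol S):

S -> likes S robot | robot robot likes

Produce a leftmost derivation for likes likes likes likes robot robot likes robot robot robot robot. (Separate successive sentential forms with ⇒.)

S ⇒ likes S robot   [S -> likes S robot]
likes S robot ⇒ likes likes S robot robot   [S -> likes S robot]
likes likes S robot robot ⇒ likes likes likes S robot robot robot   [S -> likes S robot]
likes likes likes S robot robot robot ⇒ likes likes likes likes S robot robot robot robot   [S -> likes S robot]
likes likes likes likes S robot robot robot robot ⇒ likes likes likes likes robot robot likes robot robot robot robot   [S -> robot robot likes]

S ⇒ likes S robot ⇒ likes likes S robot robot ⇒ likes likes likes S robot robot robot ⇒ likes likes likes likes S robot robot robot robot ⇒ likes likes likes likes robot robot likes robot robot robot robot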